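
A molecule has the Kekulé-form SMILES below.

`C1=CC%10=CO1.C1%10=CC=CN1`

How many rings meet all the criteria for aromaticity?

2

The SMILES encodes a five-membered ring of four carbons and one oxygen, with two C=C double bonds; a five-membered ring of four carbons and one nitrogen bearing a hydrogen, with two C=C double bonds.
The 5-membered ring with one oxygen is planar and fully conjugated; 2 ring double bonds (4 π electrons) plus a heteroatom lone pair (2) give 6 π electrons. Since 6 = 4n+2 (n=1), it is aromatic (furan).
The 5-membered ring with one N–H is fully conjugated (every ring atom contributes a p orbital); 2 ring double bonds (4 π electrons) plus a heteroatom lone pair (2) give 6 π electrons. 6 = 4(1)+2, so it is aromatic (pyrrole).
2 of the 2 rings are aromatic. Total: 2.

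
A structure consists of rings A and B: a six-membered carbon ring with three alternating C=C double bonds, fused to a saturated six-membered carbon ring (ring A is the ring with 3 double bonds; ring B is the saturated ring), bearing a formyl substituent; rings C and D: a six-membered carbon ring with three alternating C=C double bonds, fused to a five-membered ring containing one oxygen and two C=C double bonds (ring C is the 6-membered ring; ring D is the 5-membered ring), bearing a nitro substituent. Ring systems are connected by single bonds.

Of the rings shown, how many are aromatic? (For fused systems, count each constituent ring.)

Ring A is planar and fully conjugated; 3 ring double bonds give 6 π electrons. That satisfies 4n+2 with n=1, so ring A is aromatic (benzene ring).
Ring B has four sp³ carbons, so it is not fully conjugated — not aromatic (cyclohexane ring).
Rings C and D form a fused bicyclic system (with one oxygen) with 9 sp² atoms and 10 π electrons from ring double bonds plus a heteroatom lone pair. 10 = 4(2)+2, so the system is aromatic and both rings count as aromatic (benzofuran).
Aromatic: A, C, D. Total: 3.

3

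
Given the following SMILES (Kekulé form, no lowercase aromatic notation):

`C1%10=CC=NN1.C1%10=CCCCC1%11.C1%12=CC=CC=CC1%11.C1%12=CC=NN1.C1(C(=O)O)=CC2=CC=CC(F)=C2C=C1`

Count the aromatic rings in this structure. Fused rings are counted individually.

The SMILES encodes a five-membered ring with two adjacent nitrogens (one bearing H, one in a double bond) and two double bonds; a six-membered carbon ring with one C=C double bond; a seven-membered carbon ring with three C=C double bonds and one sp³ carbon; a five-membered ring with two adjacent nitrogens (one bearing H, one in a double bond) and two double bonds; two fused six-membered carbon rings, each with three alternating C=C double bonds.
The 5-membered ring with two adjacent nitrogens (one N–H, one =N–) has a continuous p-orbital overlap around the ring; 2 ring double bonds (4 π electrons) plus a heteroatom lone pair (2) give 6 π electrons. 6 = 4(1)+2, so it is aromatic (pyrazole).
The 6-membered ring has four sp³ carbons, so it is not fully conjugated — not aromatic (cyclohexene).
The 7-membered ring has one sp³ carbon, so it is not fully conjugated — not aromatic (cycloheptatriene).
The second 5-membered ring with two adjacent nitrogens (one N–H, one =N–) is planar and fully conjugated; 2 ring double bonds (4 π electrons) plus a heteroatom lone pair (2) give 6 π electrons. That satisfies 4n+2 with n=1, so it is aromatic (pyrazole).
The fused 6/6-membered bicyclic is a single π system with 10 sp² atoms and 10 π electrons from ring double bonds. 10 = 4(2)+2, so the system is aromatic and both rings count as aromatic (naphthalene).
4 of the 6 rings are aromatic. Total: 4.

4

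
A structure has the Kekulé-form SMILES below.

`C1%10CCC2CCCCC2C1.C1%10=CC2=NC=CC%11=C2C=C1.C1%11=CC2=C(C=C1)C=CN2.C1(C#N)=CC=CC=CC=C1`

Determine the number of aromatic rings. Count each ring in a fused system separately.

The SMILES encodes two fused six-membered saturated carbon rings; two fused six-membered rings, each with three alternating double bonds; one ring is all carbon and the other has one ring nitrogen; a six-membered carbon ring with three alternating C=C double bonds, fused to a five-membered ring containing one N–H nitrogen and two C=C double bonds; an eight-membered carbon ring with four alternating C=C double bonds.
The 6-membered ring has only sp³ atoms, so it is not fully conjugated — not aromatic (cyclohexane ring).
The second 6-membered ring has only sp³ atoms, so it is not fully conjugated — not aromatic (cyclohexane ring).
The fused 6/6-membered bicyclic (with one nitrogen) is a single π system with 10 sp² atoms and 10 π electrons from ring double bonds. 10 = 4(2)+2, so the system is aromatic and both rings count as aromatic (quinoline).
The fused 6/5-membered bicyclic (with one N–H) is a single π system with 9 sp² atoms and 10 π electrons from ring double bonds plus a heteroatom lone pair. 10 = 4(2)+2, so the system is aromatic and both rings count as aromatic (indole).
The 8-membered ring has only sp² ring atoms; a planar conformation would have a fully conjugated π system of 8 electrons. But 8 = 4(2), which is 4n not 4n+2, so it is not aromatic (cyclooctatetraene) — cyclooctatetraene distorts into a non-planar tub to avoid antiaromaticity.
4 of the 7 rings are aromatic. Total: 4.

4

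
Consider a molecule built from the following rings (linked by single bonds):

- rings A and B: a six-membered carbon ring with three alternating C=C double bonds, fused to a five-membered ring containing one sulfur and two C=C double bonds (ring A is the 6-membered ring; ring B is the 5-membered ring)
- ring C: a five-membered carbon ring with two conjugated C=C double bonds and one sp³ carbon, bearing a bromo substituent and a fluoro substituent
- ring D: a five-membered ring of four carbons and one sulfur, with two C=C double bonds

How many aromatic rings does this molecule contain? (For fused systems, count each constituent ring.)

Rings A and B form a fused bicyclic system (with one sulfur) with 9 sp² atoms and 10 π electrons from ring double bonds plus a heteroatom lone pair. 10 = 4(2)+2, so the system is aromatic and both rings count as aromatic (benzothiophene).
Ring C has one sp³ carbon, so it is not fully conjugated — not aromatic (cyclopentadiene).
Ring D has a continuous p-orbital overlap around the ring; 2 ring double bonds (4 π electrons) plus a heteroatom lone pair (2) give 6 π electrons. 6 = 4(1)+2, so ring D is aromatic (thiophene).
Aromatic: A, B, D. Total: 3.

3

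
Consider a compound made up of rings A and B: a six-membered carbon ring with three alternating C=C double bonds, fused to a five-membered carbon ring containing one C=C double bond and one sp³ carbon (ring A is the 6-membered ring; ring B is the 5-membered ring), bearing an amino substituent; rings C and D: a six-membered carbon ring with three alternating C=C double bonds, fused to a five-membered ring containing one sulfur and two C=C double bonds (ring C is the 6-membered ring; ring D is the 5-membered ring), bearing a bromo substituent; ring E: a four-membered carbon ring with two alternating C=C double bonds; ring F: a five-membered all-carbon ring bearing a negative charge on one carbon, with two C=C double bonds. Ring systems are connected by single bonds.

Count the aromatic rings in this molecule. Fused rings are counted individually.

4

Ring A has a continuous p-orbital overlap around the ring; 3 ring double bonds give 6 π electrons. Since 6 = 4n+2 (n=1), ring A is aromatic (benzene ring).
Ring B has one sp³ carbon, so it is not fully conjugated — not aromatic (cyclopentene ring).
Rings C and D form a fused bicyclic system (with one sulfur) with 9 sp² atoms and 10 π electrons from ring double bonds plus a heteroatom lone pair. 10 = 4(2)+2, so the system is aromatic and both rings count as aromatic (benzothiophene).
Ring E has only sp² ring atoms; a planar conformation would have a fully conjugated π system of 4 electrons. But 4 = 4(1), which is 4n not 4n+2, so ring E is not aromatic (cyclobutadiene) — cyclobutadiene is antiaromatic and distorts to a rectangle.
Ring F is fully conjugated (every ring atom contributes a p orbital); 2 ring double bonds (4 π electrons) plus the carbanion lone pair (2) give 6 π electrons. That satisfies 4n+2 with n=1, so ring F is aromatic (cyclopentadienyl anion).
Aromatic: A, C, D, F. Total: 4.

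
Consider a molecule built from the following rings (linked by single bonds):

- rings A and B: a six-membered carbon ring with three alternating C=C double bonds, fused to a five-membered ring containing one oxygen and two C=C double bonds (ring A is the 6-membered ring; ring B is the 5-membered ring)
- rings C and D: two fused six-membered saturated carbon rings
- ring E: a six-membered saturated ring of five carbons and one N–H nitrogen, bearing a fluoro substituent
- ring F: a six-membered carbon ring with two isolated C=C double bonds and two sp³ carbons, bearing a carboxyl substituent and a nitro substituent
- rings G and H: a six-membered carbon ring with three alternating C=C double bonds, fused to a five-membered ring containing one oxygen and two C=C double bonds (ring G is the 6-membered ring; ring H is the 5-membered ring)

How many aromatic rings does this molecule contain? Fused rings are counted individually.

4

Rings A and B form a fused bicyclic system (with one oxygen) with 9 sp² atoms and 10 π electrons from ring double bonds plus a heteroatom lone pair. 10 = 4(2)+2, so the system is aromatic and both rings count as aromatic (benzofuran).
Ring C has only sp³ atoms, so it is not fully conjugated — not aromatic (cyclohexane ring).
Ring D has only sp³ atoms, so it is not fully conjugated — not aromatic (cyclohexane ring).
Ring E has only sp³ atoms, so it is not fully conjugated — not aromatic (piperidine).
Ring F has two sp³ carbons, so it is not fully conjugated — not aromatic (1,4-cyclohexadiene).
Rings G and H form a fused bicyclic system (with one oxygen) with 9 sp² atoms and 10 π electrons from ring double bonds plus a heteroatom lone pair. 10 = 4(2)+2, so the system is aromatic and both rings count as aromatic (benzofuran).
Aromatic: A, B, G, H. Total: 4.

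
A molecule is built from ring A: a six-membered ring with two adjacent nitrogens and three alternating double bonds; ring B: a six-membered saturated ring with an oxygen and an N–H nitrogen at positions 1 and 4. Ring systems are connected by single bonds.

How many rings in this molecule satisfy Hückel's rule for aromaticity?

Ring A has a continuous p-orbital overlap around the ring; 3 ring double bonds give 6 π electrons. 6 = 4(1)+2, so ring A is aromatic (pyridazine).
Ring B has only sp³ atoms, so it is not fully conjugated — not aromatic (morpholine).
Aromatic: A. Total: 1.

1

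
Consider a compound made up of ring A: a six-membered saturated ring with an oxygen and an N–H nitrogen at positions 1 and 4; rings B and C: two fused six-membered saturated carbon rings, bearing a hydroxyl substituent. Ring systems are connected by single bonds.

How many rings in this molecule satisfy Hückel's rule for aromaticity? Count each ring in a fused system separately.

Ring A has only sp³ atoms, so it is not fully conjugated — not aromatic (morpholine).
Ring B has only sp³ atoms, so it is not fully conjugated — not aromatic (cyclohexane ring).
Ring C has only sp³ atoms, so it is not fully conjugated — not aromatic (cyclohexane ring).
No ring is aromatic. Total: 0.

0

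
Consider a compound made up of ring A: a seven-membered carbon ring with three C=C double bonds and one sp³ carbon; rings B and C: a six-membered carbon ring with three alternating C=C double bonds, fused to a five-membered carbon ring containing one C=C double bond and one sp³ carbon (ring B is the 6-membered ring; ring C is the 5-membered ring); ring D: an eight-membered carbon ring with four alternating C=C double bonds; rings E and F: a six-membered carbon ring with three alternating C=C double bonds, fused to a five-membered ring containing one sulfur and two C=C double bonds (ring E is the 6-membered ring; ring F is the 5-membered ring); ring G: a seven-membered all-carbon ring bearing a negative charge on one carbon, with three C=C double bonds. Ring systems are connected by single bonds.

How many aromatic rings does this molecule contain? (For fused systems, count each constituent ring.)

Ring A has one sp³ carbon, so it is not fully conjugated — not aromatic (cycloheptatriene).
Ring B is fully conjugated (every ring atom contributes a p orbital); 3 ring double bonds give 6 π electrons. That satisfies 4n+2 with n=1, so ring B is aromatic (benzene ring).
Ring C has one sp³ carbon, so it is not fully conjugated — not aromatic (cyclopentene ring).
Ring D has only sp² ring atoms; a planar conformation would have a fully conjugated π system of 8 electrons. But 8 = 4(2), which is 4n not 4n+2, so ring D is not aromatic (cyclooctatetraene) — cyclooctatetraene distorts into a non-planar tub to avoid antiaromaticity.
Rings E and F form a fused bicyclic system (with one sulfur) with 9 sp² atoms and 10 π electrons from ring double bonds plus a heteroatom lone pair. 10 = 4(2)+2, so the system is aromatic and both rings count as aromatic (benzothiophene).
Ring G has only sp² ring atoms; a planar conformation would have a fully conjugated π system of 8 electrons. But 8 = 4(2), which is 4n not 4n+2, so ring G is not aromatic (cycloheptatrienyl anion).
Aromatic: B, E, F. Total: 3.

3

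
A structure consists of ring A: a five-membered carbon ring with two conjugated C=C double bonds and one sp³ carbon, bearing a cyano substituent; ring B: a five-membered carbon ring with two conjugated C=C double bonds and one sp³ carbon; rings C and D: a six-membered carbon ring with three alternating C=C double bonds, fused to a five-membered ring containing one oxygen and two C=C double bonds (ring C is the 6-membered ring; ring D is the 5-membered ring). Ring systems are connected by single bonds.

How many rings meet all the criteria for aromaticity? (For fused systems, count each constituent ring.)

2

Ring A has one sp³ carbon, so it is not fully conjugated — not aromatic (cyclopentadiene).
Ring B has one sp³ carbon, so it is not fully conjugated — not aromatic (cyclopentadiene).
Rings C and D form a fused bicyclic system (with one oxygen) with 9 sp² atoms and 10 π electrons from ring double bonds plus a heteroatom lone pair. 10 = 4(2)+2, so the system is aromatic and both rings count as aromatic (benzofuran).
Aromatic: C, D. Total: 2.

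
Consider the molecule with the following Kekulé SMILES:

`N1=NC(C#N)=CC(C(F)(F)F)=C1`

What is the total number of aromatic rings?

1

The SMILES encodes a six-membered ring with two adjacent nitrogens and three alternating double bonds.
The 6-membered ring with two nitrogens (1,2) is fully conjugated (every ring atom contributes a p orbital); 3 ring double bonds give 6 π electrons. Since 6 = 4n+2 (n=1), it is aromatic (pyridazine).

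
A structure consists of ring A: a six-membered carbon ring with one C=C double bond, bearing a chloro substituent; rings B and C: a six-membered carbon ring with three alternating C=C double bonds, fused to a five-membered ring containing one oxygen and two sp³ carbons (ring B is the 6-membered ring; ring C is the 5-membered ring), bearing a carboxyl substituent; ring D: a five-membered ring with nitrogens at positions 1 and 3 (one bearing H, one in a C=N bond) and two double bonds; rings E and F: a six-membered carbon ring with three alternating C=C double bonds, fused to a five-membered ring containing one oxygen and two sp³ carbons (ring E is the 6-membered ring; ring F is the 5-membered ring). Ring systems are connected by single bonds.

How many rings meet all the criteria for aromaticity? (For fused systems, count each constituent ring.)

3

Ring A has four sp³ carbons, so it is not fully conjugated — not aromatic (cyclohexene).
Ring B is fully conjugated (every ring atom contributes a p orbital); 3 ring double bonds give 6 π electrons. That satisfies 4n+2 with n=1, so ring B is aromatic (benzene ring).
Ring C has two sp³ carbons, so it is not fully conjugated — not aromatic (oxolane ring).
Ring D is fully conjugated (every ring atom contributes a p orbital); 2 ring double bonds (4 π electrons) plus a heteroatom lone pair (2) give 6 π electrons. 6 = 4(1)+2, so ring D is aromatic (imidazole).
Ring E is fully conjugated (every ring atom contributes a p orbital); 3 ring double bonds give 6 π electrons. Since 6 = 4n+2 (n=1), ring E is aromatic (benzene ring).
Ring F has two sp³ carbons, so it is not fully conjugated — not aromatic (oxolane ring).
Aromatic: B, D, E. Total: 3.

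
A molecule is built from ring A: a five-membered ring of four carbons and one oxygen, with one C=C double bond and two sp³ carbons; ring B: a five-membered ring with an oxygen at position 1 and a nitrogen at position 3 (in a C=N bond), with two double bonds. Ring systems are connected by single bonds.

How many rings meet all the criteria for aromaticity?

1

Ring A has two sp³ carbons, so it is not fully conjugated — not aromatic (2,3-dihydrofuran).
Ring B is fully conjugated (every ring atom contributes a p orbital); 2 ring double bonds (4 π electrons) plus a heteroatom lone pair (2) give 6 π electrons. Since 6 = 4n+2 (n=1), ring B is aromatic (oxazole).
Aromatic: B. Total: 1.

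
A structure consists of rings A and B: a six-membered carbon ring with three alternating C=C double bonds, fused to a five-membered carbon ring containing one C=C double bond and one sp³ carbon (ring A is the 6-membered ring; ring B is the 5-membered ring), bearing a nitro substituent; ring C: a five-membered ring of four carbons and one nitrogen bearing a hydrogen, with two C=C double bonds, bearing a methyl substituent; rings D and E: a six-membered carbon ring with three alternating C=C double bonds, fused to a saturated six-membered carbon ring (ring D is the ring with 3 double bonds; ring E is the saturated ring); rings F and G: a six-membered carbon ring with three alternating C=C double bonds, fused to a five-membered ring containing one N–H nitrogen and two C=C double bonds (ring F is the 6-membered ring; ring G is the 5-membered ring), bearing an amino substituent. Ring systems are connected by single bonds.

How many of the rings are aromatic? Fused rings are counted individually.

Ring A is planar and fully conjugated; 3 ring double bonds give 6 π electrons. That satisfies 4n+2 with n=1, so ring A is aromatic (benzene ring).
Ring B has one sp³ carbon, so it is not fully conjugated — not aromatic (cyclopentene ring).
Ring C has a continuous p-orbital overlap around the ring; 2 ring double bonds (4 π electrons) plus a heteroatom lone pair (2) give 6 π electrons. That satisfies 4n+2 with n=1, so ring C is aromatic (pyrrole).
Ring D is fully conjugated (every ring atom contributes a p orbital); 3 ring double bonds give 6 π electrons. 6 = 4(1)+2, so ring D is aromatic (benzene ring).
Ring E has four sp³ carbons, so it is not fully conjugated — not aromatic (cyclohexane ring).
Rings F and G form a fused bicyclic system (with one N–H) with 9 sp² atoms and 10 π electrons from ring double bonds plus a heteroatom lone pair. 10 = 4(2)+2, so the system is aromatic and both rings count as aromatic (indole).
Aromatic: A, C, D, F, G. Total: 5.

5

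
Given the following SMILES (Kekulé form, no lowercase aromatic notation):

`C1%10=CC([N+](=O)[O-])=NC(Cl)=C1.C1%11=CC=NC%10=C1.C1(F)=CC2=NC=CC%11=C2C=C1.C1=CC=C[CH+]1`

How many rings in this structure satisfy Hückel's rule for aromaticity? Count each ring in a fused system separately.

4

The SMILES encodes a six-membered ring of five carbons and one nitrogen with three alternating double bonds; a six-membered ring of five carbons and one nitrogen with three alternating double bonds; two fused six-membered rings, each with three alternating double bonds; one ring is all carbon and the other has one ring nitrogen; a five-membered all-carbon ring bearing a positive charge on one carbon, with two C=C double bonds.
The 6-membered ring with one nitrogen is planar and fully conjugated; 3 ring double bonds give 6 π electrons. 6 = 4(1)+2, so it is aromatic (pyridine).
The second 6-membered ring with one nitrogen is planar and fully conjugated; 3 ring double bonds give 6 π electrons. That satisfies 4n+2 with n=1, so it is aromatic (pyridine).
The fused 6/6-membered bicyclic (with one nitrogen) is a single π system with 10 sp² atoms and 10 π electrons from ring double bonds. 10 = 4(2)+2, so the system is aromatic and both rings count as aromatic (quinoline).
The 5-membered ring has only sp² ring atoms; a planar conformation would have a fully conjugated π system of 4 electrons. But 4 = 4(1), which is 4n not 4n+2, so it is not aromatic (cyclopentadienyl cation).
4 of the 5 rings are aromatic. Total: 4.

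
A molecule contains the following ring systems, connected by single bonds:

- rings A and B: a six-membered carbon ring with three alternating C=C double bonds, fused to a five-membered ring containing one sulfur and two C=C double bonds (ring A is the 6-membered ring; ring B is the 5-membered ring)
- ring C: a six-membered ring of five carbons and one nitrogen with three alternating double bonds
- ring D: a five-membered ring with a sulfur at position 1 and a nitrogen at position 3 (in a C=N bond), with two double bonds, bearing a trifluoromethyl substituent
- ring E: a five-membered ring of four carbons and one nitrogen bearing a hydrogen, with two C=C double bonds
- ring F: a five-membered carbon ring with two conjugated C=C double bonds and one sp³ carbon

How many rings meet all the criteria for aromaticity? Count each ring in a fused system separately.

5

Rings A and B form a fused bicyclic system (with one sulfur) with 9 sp² atoms and 10 π electrons from ring double bonds plus a heteroatom lone pair. 10 = 4(2)+2, so the system is aromatic and both rings count as aromatic (benzothiophene).
Ring C has a continuous p-orbital overlap around the ring; 3 ring double bonds give 6 π electrons. That satisfies 4n+2 with n=1, so ring C is aromatic (pyridine).
Ring D is fully conjugated (every ring atom contributes a p orbital); 2 ring double bonds (4 π electrons) plus a heteroatom lone pair (2) give 6 π electrons. 6 = 4(1)+2, so ring D is aromatic (thiazole).
Ring E is fully conjugated (every ring atom contributes a p orbital); 2 ring double bonds (4 π electrons) plus a heteroatom lone pair (2) give 6 π electrons. Since 6 = 4n+2 (n=1), ring E is aromatic (pyrrole).
Ring F has one sp³ carbon, so it is not fully conjugated — not aromatic (cyclopentadiene).
Aromatic: A, B, C, D, E. Total: 5.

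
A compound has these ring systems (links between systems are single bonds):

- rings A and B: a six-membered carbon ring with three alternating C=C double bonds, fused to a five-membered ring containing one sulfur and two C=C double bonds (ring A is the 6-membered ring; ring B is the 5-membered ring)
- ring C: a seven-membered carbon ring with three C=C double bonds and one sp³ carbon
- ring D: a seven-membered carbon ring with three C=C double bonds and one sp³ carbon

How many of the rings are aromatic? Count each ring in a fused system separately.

Rings A and B form a fused bicyclic system (with one sulfur) with 9 sp² atoms and 10 π electrons from ring double bonds plus a heteroatom lone pair. 10 = 4(2)+2, so the system is aromatic and both rings count as aromatic (benzothiophene).
Ring C has one sp³ carbon, so it is not fully conjugated — not aromatic (cycloheptatriene).
Ring D has one sp³ carbon, so it is not fully conjugated — not aromatic (cycloheptatriene).
Aromatic: A, B. Total: 2.

2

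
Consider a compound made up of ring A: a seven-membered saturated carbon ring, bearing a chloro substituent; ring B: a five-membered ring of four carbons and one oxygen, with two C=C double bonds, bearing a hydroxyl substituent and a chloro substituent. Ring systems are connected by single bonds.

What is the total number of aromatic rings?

1

Ring A has only sp³ atoms, so it is not fully conjugated — not aromatic (cycloheptane).
Ring B has a continuous p-orbital overlap around the ring; 2 ring double bonds (4 π electrons) plus a heteroatom lone pair (2) give 6 π electrons. Since 6 = 4n+2 (n=1), ring B is aromatic (furan).
Aromatic: B. Total: 1.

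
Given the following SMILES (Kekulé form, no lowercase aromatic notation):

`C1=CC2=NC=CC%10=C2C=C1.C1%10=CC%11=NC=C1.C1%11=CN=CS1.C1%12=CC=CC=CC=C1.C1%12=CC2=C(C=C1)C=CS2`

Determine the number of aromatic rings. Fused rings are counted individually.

6

The SMILES encodes two fused six-membered rings, each with three alternating double bonds; one ring is all carbon and the other has one ring nitrogen; a six-membered ring of five carbons and one nitrogen with three alternating double bonds; a five-membered ring with a sulfur at position 1 and a nitrogen at position 3 (in a C=N bond), with two double bonds; an eight-membered carbon ring with four alternating C=C double bonds; a six-membered carbon ring with three alternating C=C double bonds, fused to a five-membered ring containing one sulfur and two C=C double bonds.
The fused 6/6-membered bicyclic (with one nitrogen) is a single π system with 10 sp² atoms and 10 π electrons from ring double bonds. 10 = 4(2)+2, so the system is aromatic and both rings count as aromatic (quinoline).
The 6-membered ring with one nitrogen has a continuous p-orbital overlap around the ring; 3 ring double bonds give 6 π electrons. 6 = 4(1)+2, so it is aromatic (pyridine).
The 5-membered ring with one sulfur and one =N– is planar and fully conjugated; 2 ring double bonds (4 π electrons) plus a heteroatom lone pair (2) give 6 π electrons. That satisfies 4n+2 with n=1, so it is aromatic (thiazole).
The 8-membered ring has only sp² ring atoms; a planar conformation would have a fully conjugated π system of 8 electrons. But 8 = 4(2), which is 4n not 4n+2, so it is not aromatic (cyclooctatetraene) — cyclooctatetraene distorts into a non-planar tub to avoid antiaromaticity.
The fused 6/5-membered bicyclic (with one sulfur) is a single π system with 9 sp² atoms and 10 π electrons from ring double bonds plus a heteroatom lone pair. 10 = 4(2)+2, so the system is aromatic and both rings count as aromatic (benzothiophene).
6 of the 7 rings are aromatic. Total: 6.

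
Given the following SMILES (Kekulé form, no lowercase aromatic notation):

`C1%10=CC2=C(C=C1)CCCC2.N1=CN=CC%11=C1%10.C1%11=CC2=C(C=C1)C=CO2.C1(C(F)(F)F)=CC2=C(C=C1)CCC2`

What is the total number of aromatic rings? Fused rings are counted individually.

5

The SMILES encodes a six-membered carbon ring with three alternating C=C double bonds, fused to a saturated six-membered carbon ring; a six-membered ring with nitrogens at positions 1 and 3 and three alternating double bonds; a six-membered carbon ring with three alternating C=C double bonds, fused to a five-membered ring containing one oxygen and two C=C double bonds; a six-membered carbon ring with three alternating C=C double bonds, fused to a saturated five-membered carbon ring.
The 6-membered ring is planar and fully conjugated; 3 ring double bonds give 6 π electrons. 6 = 4(1)+2, so it is aromatic (benzene ring).
The second 6-membered ring has four sp³ carbons, so it is not fully conjugated — not aromatic (cyclohexane ring).
The 6-membered ring with two nitrogens (1,3) is planar and fully conjugated; 3 ring double bonds give 6 π electrons. Since 6 = 4n+2 (n=1), it is aromatic (pyrimidine).
The fused 6/5-membered bicyclic (with one oxygen) is a single π system with 9 sp² atoms and 10 π electrons from ring double bonds plus a heteroatom lone pair. 10 = 4(2)+2, so the system is aromatic and both rings count as aromatic (benzofuran).
The third 6-membered ring is planar and fully conjugated; 3 ring double bonds give 6 π electrons. Since 6 = 4n+2 (n=1), it is aromatic (benzene ring).
The 5-membered ring has three sp³ carbons, so it is not fully conjugated — not aromatic (cyclopentane ring).
5 of the 7 rings are aromatic. Total: 5.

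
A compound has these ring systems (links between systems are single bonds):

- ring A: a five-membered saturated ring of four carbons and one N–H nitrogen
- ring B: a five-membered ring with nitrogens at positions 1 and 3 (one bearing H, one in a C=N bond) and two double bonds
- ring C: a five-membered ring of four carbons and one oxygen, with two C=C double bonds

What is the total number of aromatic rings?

2

Ring A has only sp³ atoms, so it is not fully conjugated — not aromatic (pyrrolidine).
Ring B is planar and fully conjugated; 2 ring double bonds (4 π electrons) plus a heteroatom lone pair (2) give 6 π electrons. That satisfies 4n+2 with n=1, so ring B is aromatic (imidazole).
Ring C is fully conjugated (every ring atom contributes a p orbital); 2 ring double bonds (4 π electrons) plus a heteroatom lone pair (2) give 6 π electrons. Since 6 = 4n+2 (n=1), ring C is aromatic (furan).
Aromatic: B, C. Total: 2.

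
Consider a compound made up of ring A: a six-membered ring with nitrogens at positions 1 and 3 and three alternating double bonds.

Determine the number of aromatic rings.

Ring A has a continuous p-orbital overlap around the ring; 3 ring double bonds give 6 π electrons. Since 6 = 4n+2 (n=1), ring A is aromatic (pyrimidine).

1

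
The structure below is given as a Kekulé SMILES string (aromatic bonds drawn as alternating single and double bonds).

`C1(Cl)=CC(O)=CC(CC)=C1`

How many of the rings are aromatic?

The SMILES encodes a six-membered carbon ring with three alternating C=C double bonds.
The 6-membered ring has a continuous p-orbital overlap around the ring; 3 ring double bonds give 6 π electrons. That satisfies 4n+2 with n=1, so it is aromatic (benzene).

1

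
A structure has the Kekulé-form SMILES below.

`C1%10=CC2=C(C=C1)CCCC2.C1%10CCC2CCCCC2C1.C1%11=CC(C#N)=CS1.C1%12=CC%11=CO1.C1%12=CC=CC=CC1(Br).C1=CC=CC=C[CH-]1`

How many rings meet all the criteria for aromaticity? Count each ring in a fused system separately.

The SMILES encodes a six-membered carbon ring with three alternating C=C double bonds, fused to a saturated six-membered carbon ring; two fused six-membered saturated carbon rings; a five-membered ring of four carbons and one sulfur, with two C=C double bonds; a five-membered ring of four carbons and one oxygen, with two C=C double bonds; a seven-membered carbon ring with three C=C double bonds and one sp³ carbon; a seven-membered all-carbon ring bearing a negative charge on one carbon, with three C=C double bonds.
The 6-membered ring is planar and fully conjugated; 3 ring double bonds give 6 π electrons. Since 6 = 4n+2 (n=1), it is aromatic (benzene ring).
The second 6-membered ring has four sp³ carbons, so it is not fully conjugated — not aromatic (cyclohexane ring).
The third 6-membered ring has only sp³ atoms, so it is not fully conjugated — not aromatic (cyclohexane ring).
The fourth 6-membered ring has only sp³ atoms, so it is not fully conjugated — not aromatic (cyclohexane ring).
The 5-membered ring with one sulfur has a continuous p-orbital overlap around the ring; 2 ring double bonds (4 π electrons) plus a heteroatom lone pair (2) give 6 π electrons. 6 = 4(1)+2, so it is aromatic (thiophene).
The 5-membered ring with one oxygen has a continuous p-orbital overlap around the ring; 2 ring double bonds (4 π electrons) plus a heteroatom lone pair (2) give 6 π electrons. That satisfies 4n+2 with n=1, so it is aromatic (furan).
The 7-membered ring has one sp³ carbon, so it is not fully conjugated — not aromatic (cycloheptatriene).
The second 7-membered ring has only sp² ring atoms; a planar conformation would have a fully conjugated π system of 8 electrons. But 8 = 4(2), which is 4n not 4n+2, so it is not aromatic (cycloheptatrienyl anion).
3 of the 8 rings are aromatic. Total: 3.

3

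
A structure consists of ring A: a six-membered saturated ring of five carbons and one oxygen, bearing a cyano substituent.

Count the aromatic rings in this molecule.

0

Ring A has only sp³ atoms, so it is not fully conjugated — not aromatic (tetrahydropyran).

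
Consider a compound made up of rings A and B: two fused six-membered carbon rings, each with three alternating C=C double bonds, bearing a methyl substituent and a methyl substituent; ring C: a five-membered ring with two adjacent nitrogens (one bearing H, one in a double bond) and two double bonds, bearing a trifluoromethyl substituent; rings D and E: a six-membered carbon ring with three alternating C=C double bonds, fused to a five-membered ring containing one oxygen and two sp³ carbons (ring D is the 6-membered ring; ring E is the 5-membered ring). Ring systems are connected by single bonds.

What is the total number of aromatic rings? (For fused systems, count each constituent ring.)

Rings A and B form a fused bicyclic system with 10 sp² atoms and 10 π electrons from ring double bonds. 10 = 4(2)+2, so the system is aromatic and both rings count as aromatic (naphthalene).
Ring C has a continuous p-orbital overlap around the ring; 2 ring double bonds (4 π electrons) plus a heteroatom lone pair (2) give 6 π electrons. That satisfies 4n+2 with n=1, so ring C is aromatic (pyrazole).
Ring D is fully conjugated (every ring atom contributes a p orbital); 3 ring double bonds give 6 π electrons. Since 6 = 4n+2 (n=1), ring D is aromatic (benzene ring).
Ring E has two sp³ carbons, so it is not fully conjugated — not aromatic (oxolane ring).
Aromatic: A, B, C, D. Total: 4.

4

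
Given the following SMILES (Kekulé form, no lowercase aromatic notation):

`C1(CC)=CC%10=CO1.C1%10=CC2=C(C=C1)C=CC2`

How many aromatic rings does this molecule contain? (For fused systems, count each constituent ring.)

2

The SMILES encodes a five-membered ring of four carbons and one oxygen, with two C=C double bonds; a six-membered carbon ring with three alternating C=C double bonds, fused to a five-membered carbon ring containing one C=C double bond and one sp³ carbon.
The 5-membered ring with one oxygen is planar and fully conjugated; 2 ring double bonds (4 π electrons) plus a heteroatom lone pair (2) give 6 π electrons. Since 6 = 4n+2 (n=1), it is aromatic (furan).
The 6-membered ring is fully conjugated (every ring atom contributes a p orbital); 3 ring double bonds give 6 π electrons. Since 6 = 4n+2 (n=1), it is aromatic (benzene ring).
The 5-membered ring has one sp³ carbon, so it is not fully conjugated — not aromatic (cyclopentene ring).
2 of the 3 rings are aromatic. Total: 2.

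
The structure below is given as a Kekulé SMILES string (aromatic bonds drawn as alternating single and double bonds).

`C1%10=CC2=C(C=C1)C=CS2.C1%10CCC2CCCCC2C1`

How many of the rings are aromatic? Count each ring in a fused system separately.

The SMILES encodes a six-membered carbon ring with three alternating C=C double bonds, fused to a five-membered ring containing one sulfur and two C=C double bonds; two fused six-membered saturated carbon rings.
The fused 6/5-membered bicyclic (with one sulfur) is a single π system with 9 sp² atoms and 10 π electrons from ring double bonds plus a heteroatom lone pair. 10 = 4(2)+2, so the system is aromatic and both rings count as aromatic (benzothiophene).
The 6-membered ring has only sp³ atoms, so it is not fully conjugated — not aromatic (cyclohexane ring).
The second 6-membered ring has only sp³ atoms, so it is not fully conjugated — not aromatic (cyclohexane ring).
2 of the 4 rings are aromatic. Total: 2.

2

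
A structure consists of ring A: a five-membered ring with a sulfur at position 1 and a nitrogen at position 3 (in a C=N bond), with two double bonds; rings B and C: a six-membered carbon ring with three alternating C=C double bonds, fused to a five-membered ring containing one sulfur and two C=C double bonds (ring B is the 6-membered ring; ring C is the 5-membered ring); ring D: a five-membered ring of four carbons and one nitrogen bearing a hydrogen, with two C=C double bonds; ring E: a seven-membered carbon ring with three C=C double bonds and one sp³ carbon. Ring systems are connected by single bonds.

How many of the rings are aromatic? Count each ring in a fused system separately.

Ring A has a continuous p-orbital overlap around the ring; 2 ring double bonds (4 π electrons) plus a heteroatom lone pair (2) give 6 π electrons. Since 6 = 4n+2 (n=1), ring A is aromatic (thiazole).
Rings B and C form a fused bicyclic system (with one sulfur) with 9 sp² atoms and 10 π electrons from ring double bonds plus a heteroatom lone pair. 10 = 4(2)+2, so the system is aromatic and both rings count as aromatic (benzothiophene).
Ring D is planar and fully conjugated; 2 ring double bonds (4 π electrons) plus a heteroatom lone pair (2) give 6 π electrons. Since 6 = 4n+2 (n=1), ring D is aromatic (pyrrole).
Ring E has one sp³ carbon, so it is not fully conjugated — not aromatic (cycloheptatriene).
Aromatic: A, B, C, D. Total: 4.

4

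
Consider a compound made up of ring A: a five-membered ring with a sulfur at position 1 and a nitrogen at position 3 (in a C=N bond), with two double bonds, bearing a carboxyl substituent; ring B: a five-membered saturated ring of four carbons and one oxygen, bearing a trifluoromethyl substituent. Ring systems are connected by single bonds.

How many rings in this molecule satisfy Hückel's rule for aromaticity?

Ring A is planar and fully conjugated; 2 ring double bonds (4 π electrons) plus a heteroatom lone pair (2) give 6 π electrons. 6 = 4(1)+2, so ring A is aromatic (thiazole).
Ring B has only sp³ atoms, so it is not fully conjugated — not aromatic (tetrahydrofuran).
Aromatic: A. Total: 1.

1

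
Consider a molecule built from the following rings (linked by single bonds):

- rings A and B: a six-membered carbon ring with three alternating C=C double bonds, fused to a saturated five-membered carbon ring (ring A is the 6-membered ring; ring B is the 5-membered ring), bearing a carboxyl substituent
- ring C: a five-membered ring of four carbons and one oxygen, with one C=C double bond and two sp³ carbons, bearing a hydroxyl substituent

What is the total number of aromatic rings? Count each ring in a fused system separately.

1

Ring A is planar and fully conjugated; 3 ring double bonds give 6 π electrons. That satisfies 4n+2 with n=1, so ring A is aromatic (benzene ring).
Ring B has three sp³ carbons, so it is not fully conjugated — not aromatic (cyclopentane ring).
Ring C has two sp³ carbons, so it is not fully conjugated — not aromatic (2,3-dihydrofuran).
Aromatic: A. Total: 1.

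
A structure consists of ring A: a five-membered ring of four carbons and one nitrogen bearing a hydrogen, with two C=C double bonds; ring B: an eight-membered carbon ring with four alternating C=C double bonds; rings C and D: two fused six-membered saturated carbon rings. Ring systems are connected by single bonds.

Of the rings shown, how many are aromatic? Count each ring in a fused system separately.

1

Ring A is fully conjugated (every ring atom contributes a p orbital); 2 ring double bonds (4 π electrons) plus a heteroatom lone pair (2) give 6 π electrons. 6 = 4(1)+2, so ring A is aromatic (pyrrole).
Ring B has only sp² ring atoms; a planar conformation would have a fully conjugated π system of 8 electrons. But 8 = 4(2), which is 4n not 4n+2, so ring B is not aromatic (cyclooctatetraene) — cyclooctatetraene distorts into a non-planar tub to avoid antiaromaticity.
Ring C has only sp³ atoms, so it is not fully conjugated — not aromatic (cyclohexane ring).
Ring D has only sp³ atoms, so it is not fully conjugated — not aromatic (cyclohexane ring).
Aromatic: A. Total: 1.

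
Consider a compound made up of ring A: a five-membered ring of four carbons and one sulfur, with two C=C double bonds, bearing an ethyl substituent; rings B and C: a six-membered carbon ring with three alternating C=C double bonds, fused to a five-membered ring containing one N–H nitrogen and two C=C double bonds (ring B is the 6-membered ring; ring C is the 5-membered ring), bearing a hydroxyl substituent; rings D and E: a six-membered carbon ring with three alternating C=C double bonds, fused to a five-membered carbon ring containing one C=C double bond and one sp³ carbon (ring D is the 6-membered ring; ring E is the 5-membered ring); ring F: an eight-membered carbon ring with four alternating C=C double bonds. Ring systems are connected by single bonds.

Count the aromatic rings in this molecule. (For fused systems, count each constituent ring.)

Ring A has a continuous p-orbital overlap around the ring; 2 ring double bonds (4 π electrons) plus a heteroatom lone pair (2) give 6 π electrons. That satisfies 4n+2 with n=1, so ring A is aromatic (thiophene).
Rings B and C form a fused bicyclic system (with one N–H) with 9 sp² atoms and 10 π electrons from ring double bonds plus a heteroatom lone pair. 10 = 4(2)+2, so the system is aromatic and both rings count as aromatic (indole).
Ring D has a continuous p-orbital overlap around the ring; 3 ring double bonds give 6 π electrons. Since 6 = 4n+2 (n=1), ring D is aromatic (benzene ring).
Ring E has one sp³ carbon, so it is not fully conjugated — not aromatic (cyclopentene ring).
Ring F has only sp² ring atoms; a planar conformation would have a fully conjugated π system of 8 electrons. But 8 = 4(2), which is 4n not 4n+2, so ring F is not aromatic (cyclooctatetraene) — cyclooctatetraene distorts into a non-planar tub to avoid antiaromaticity.
Aromatic: A, B, C, D. Total: 4.

4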